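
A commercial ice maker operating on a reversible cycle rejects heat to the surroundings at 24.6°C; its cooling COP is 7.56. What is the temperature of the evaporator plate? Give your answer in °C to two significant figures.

-10 °C

For a Carnot refrigerator COP_R = T_C/(T_H − T_C), so T_C = COP·T_H/(1 + COP).
With T_H = 297.75 K, T_C = 7.56 × 297.75/8.560 = 262.97 K.
Converting, 262.97 K = -10.18°C.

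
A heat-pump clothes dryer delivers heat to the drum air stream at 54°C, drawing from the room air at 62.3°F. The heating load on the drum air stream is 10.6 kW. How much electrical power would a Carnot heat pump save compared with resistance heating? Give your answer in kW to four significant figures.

9.396 kW

In absolute terms T_C = 289.98 K and T_H = 327.15 K, so ΔT = 37.17 K.
COP_Carnot = T_H/ΔT = 327.15/37.17 = 8.802.
Resistance heating needs Ẇ_res = Q̇_H = 10.60 kW; the reversible heat pump needs only Ẇ_hp = Q̇_H/COP = 1.204 kW.
Saving = 10.60 − 1.204 = 9.396 kW.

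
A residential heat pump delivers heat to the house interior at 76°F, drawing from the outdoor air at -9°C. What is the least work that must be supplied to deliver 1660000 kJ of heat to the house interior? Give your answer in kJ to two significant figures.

In absolute terms T_C = 264.15 K and T_H = 297.59 K, so ΔT = 33.44 K.
The reversible limit is COP_HP = T_H/ΔT = 8.898, so W_min = Q_H/COP = Q_H·ΔT/T_H.
W_min = 1660000 × 33.44/297.59 = 186600 kJ.

190000 kJ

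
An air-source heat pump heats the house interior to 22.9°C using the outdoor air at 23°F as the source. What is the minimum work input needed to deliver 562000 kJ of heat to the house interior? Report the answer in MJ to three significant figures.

53.0 MJ

In absolute terms T_C = 268.15 K and T_H = 296.05 K, so ΔT = 27.90 K.
The reversible limit is COP_HP = T_H/ΔT = 10.61, so W_min = Q_H/COP = Q_H·ΔT/T_H.
W_min = 562000 × 27.90/296.05 = 52960 kJ = 52.96 MJ.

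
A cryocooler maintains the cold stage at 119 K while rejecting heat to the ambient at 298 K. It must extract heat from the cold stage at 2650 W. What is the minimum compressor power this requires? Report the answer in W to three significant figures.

3990 W

The reservoir spacing is ΔT = 298 − 119 = 179.0 K.
COP_Carnot = T_C/ΔT = 119.00/179.0 = 0.6648.
Ẇ_min = Q̇/COP_Carnot = 2650/0.6648 = 3986 W.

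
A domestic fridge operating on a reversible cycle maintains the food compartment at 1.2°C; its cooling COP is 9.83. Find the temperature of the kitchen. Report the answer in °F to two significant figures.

COP_R = T_C/(T_H − T_C) gives T_H − T_C = T_C/COP.
With T_C = 274.35 K, T_H = 274.35 × (1 + 1/9.83) = 302.26 K.
Converting, 302.26 K = 84.40°F.

84 °F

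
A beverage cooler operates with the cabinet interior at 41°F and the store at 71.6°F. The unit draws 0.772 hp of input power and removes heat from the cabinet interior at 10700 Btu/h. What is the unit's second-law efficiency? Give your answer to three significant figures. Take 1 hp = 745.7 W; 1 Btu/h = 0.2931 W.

Converting, Q̇_C = 10700 Btu/h = 4.206 hp, so COP_actual = Q̇_C/Ẇ = 4.206/0.7720 = 5.448.
In absolute terms T_C = 278.15 K and T_H = 295.15 K, so ΔT = 17.00 K.
COP_Carnot = T_C/ΔT = 278.15/17.00 = 16.36.
η_II = COP_actual/COP_Carnot = 5.448/16.36 = 0.3330.

0.333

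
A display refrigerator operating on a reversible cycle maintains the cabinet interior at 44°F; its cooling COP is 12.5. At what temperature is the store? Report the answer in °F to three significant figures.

84.3 °F

COP_R = T_C/(T_H − T_C) gives T_H − T_C = T_C/COP.
With T_C = 279.82 K, T_H = 279.82 × (1 + 1/12.5) = 302.20 K.
Converting, 302.20 K = 84.29°F.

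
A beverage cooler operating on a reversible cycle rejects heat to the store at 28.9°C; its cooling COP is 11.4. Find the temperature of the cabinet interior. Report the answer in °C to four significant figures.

For a Carnot refrigerator COP_R = T_C/(T_H − T_C), so T_C = COP·T_H/(1 + COP).
With T_H = 302.05 K, T_C = 11.4 × 302.05/12.40 = 277.69 K.
Converting, 277.69 K = 4.54°C.

4.541 °C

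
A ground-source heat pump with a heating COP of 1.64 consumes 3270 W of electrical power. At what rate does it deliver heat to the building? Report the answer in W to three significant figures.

5360 W

Q̇_H = COP_HP × Ẇ = 1.64 × 3270 = 5363 W.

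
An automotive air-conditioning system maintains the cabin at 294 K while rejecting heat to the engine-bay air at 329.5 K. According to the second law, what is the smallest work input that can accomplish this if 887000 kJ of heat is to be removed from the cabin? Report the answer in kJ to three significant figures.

107000 kJ

The reservoir spacing is ΔT = 329.5 − 294 = 35.50 K.
The reversible limit is COP_R = T_C/ΔT = 8.282, so W_min = Q_C/COP = Q_C·ΔT/T_C.
W_min = 887000 × 35.50/294.00 = 107100 kJ.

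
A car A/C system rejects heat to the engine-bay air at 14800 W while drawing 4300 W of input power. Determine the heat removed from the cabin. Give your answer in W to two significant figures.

For a cyclic device the first law requires Q̇_H = Q̇_C + Ẇ.
Q̇_C = Q̇_H − Ẇ = 10500 W.

11000 W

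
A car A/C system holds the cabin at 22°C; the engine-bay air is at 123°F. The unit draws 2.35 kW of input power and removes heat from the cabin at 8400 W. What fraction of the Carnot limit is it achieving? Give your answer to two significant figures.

Converting, Q̇_C = 8400 W = 8.400 kW, so COP_actual = Q̇_C/Ẇ = 8.400/2.350 = 3.574.
In absolute terms T_C = 295.15 K and T_H = 323.71 K, so ΔT = 28.56 K.
COP_Carnot = T_C/ΔT = 295.15/28.56 = 10.34.
η_II = COP_actual/COP_Carnot = 3.574/10.34 = 0.3458.

0.35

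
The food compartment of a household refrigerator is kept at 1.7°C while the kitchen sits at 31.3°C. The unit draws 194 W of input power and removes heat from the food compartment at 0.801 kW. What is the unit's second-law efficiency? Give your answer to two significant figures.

Converting, Q̇_C = 0.8010 kW = 801.0 W, so COP_actual = Q̇_C/Ẇ = 801.0/194.0 = 4.129.
In absolute terms T_C = 274.85 K and T_H = 304.45 K, so ΔT = 29.60 K.
COP_Carnot = T_C/ΔT = 274.85/29.60 = 9.285.
η_II = COP_actual/COP_Carnot = 4.129/9.285 = 0.4447.

0.44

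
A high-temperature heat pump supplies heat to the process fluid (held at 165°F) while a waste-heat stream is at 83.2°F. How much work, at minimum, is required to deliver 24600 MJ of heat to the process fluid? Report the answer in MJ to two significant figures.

3200 MJ

In absolute terms T_C = 301.59 K and T_H = 347.04 K, so ΔT = 45.44 K.
The reversible limit is COP_HP = T_H/ΔT = 7.637, so W_min = Q_H/COP = Q_H·ΔT/T_H.
W_min = 24600 × 45.44/347.04 = 3221 MJ.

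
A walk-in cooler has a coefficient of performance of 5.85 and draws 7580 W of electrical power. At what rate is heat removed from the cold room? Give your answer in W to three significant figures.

44300 W

Q̇_C = COP × Ẇ = 5.85 × 7580 = 44340 W.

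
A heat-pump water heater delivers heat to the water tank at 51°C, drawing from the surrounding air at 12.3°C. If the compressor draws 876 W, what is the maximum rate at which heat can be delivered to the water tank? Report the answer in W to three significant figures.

In absolute terms T_C = 285.45 K and T_H = 324.15 K, so ΔT = 38.70 K.
COP_Carnot = T_H/ΔT = 324.15/38.70 = 8.376.
Q̇_max = COP_Carnot × Ẇ = 8.376 × 876.0 W = 7337 W.

7340 W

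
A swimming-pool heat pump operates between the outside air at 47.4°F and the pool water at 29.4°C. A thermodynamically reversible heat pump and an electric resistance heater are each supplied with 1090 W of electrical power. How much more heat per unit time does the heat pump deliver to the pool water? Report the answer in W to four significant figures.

14730 W

In absolute terms T_C = 281.71 K and T_H = 302.55 K, so ΔT = 20.84 K.
COP_Carnot = T_H/ΔT = 302.55/20.84 = 14.51.
The heat pump delivers Q̇_H = COP × Ẇ = 15820 W; the resistance heater delivers Ẇ = 1090 W.
Extra = (COP − 1)·Ẇ = 14730 W.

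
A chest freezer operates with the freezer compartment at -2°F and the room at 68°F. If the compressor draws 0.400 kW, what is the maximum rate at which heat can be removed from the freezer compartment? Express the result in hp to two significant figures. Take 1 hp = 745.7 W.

In absolute terms T_C = 254.26 K and T_H = 293.15 K, so ΔT = 38.89 K.
COP_Carnot = T_C/ΔT = 254.26/38.89 = 6.538.
Q̇_max = COP_Carnot × Ẇ = 6.538 × 0.4000 kW = 2.615 kW = 3.507 hp.

3.5 hp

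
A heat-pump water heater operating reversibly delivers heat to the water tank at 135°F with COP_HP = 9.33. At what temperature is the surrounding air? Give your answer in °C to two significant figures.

22 °C

COP_HP = T_H/(T_H − T_C) gives T_H − T_C = T_H/COP.
With T_H = 330.37 K, T_C = 330.37 × (1 − 1/9.33) = 294.96 K.
Converting, 294.96 K = 21.81°C.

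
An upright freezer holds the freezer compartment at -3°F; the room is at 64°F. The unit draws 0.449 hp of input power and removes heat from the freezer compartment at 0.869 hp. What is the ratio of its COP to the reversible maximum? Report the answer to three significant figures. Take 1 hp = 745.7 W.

0.284

COP_actual = Q̇_C/Ẇ = 0.8690/0.4490 = 1.935.
In absolute terms T_C = 253.71 K and T_H = 290.93 K, so ΔT = 37.22 K.
COP_Carnot = T_C/ΔT = 253.71/37.22 = 6.816.
η_II = COP_actual/COP_Carnot = 1.935/6.816 = 0.2840.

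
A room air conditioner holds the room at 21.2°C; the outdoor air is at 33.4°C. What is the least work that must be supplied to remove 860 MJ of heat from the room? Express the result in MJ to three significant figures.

35.6 MJ

In absolute terms T_C = 294.35 K and T_H = 306.55 K, so ΔT = 12.20 K.
The reversible limit is COP_R = T_C/ΔT = 24.13, so W_min = Q_C/COP = Q_C·ΔT/T_C.
W_min = 860.0 × 12.20/294.35 = 35.64 MJ.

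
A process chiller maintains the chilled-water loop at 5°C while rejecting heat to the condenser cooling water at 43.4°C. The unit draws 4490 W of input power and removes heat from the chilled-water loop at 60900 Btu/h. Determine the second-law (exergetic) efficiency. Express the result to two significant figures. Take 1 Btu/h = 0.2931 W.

Converting, Q̇_C = 60900 Btu/h = 17850 W, so COP_actual = Q̇_C/Ẇ = 17850/4490 = 3.975.
In absolute terms T_C = 278.15 K and T_H = 316.55 K, so ΔT = 38.40 K.
COP_Carnot = T_C/ΔT = 278.15/38.40 = 7.243.
η_II = COP_actual/COP_Carnot = 3.975/7.243 = 0.5488.

0.55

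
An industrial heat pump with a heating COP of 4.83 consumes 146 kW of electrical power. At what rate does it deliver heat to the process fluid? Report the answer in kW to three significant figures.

Q̇_H = COP_HP × Ẇ = 4.83 × 146.0 = 705.2 kW.

705 kW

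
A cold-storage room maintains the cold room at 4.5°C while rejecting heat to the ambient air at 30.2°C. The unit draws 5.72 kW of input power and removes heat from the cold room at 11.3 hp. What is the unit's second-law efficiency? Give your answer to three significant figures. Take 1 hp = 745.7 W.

0.136

Converting, Q̇_C = 11.30 hp = 8.426 kW, so COP_actual = Q̇_C/Ẇ = 8.426/5.720 = 1.473.
In absolute terms T_C = 277.65 K and T_H = 303.35 K, so ΔT = 25.70 K.
COP_Carnot = T_C/ΔT = 277.65/25.70 = 10.80.
η_II = COP_actual/COP_Carnot = 1.473/10.80 = 0.1364.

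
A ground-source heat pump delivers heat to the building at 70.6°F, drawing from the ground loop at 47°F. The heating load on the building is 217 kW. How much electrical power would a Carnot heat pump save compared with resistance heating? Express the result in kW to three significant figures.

207 kW

In absolute terms T_C = 281.48 K and T_H = 294.59 K, so ΔT = 13.11 K.
COP_Carnot = T_H/ΔT = 294.59/13.11 = 22.47.
Resistance heating needs Ẇ_res = Q̇_H = 217.0 kW; the reversible heat pump needs only Ẇ_hp = Q̇_H/COP = 9.658 kW.
Saving = 217.0 − 9.658 = 207.3 kW.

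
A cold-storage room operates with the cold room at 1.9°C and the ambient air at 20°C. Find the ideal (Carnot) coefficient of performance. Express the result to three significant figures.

15.2

In absolute terms T_C = 275.05 K and T_H = 293.15 K, so ΔT = 18.10 K.
For a reversible cycle, COP_Carnot = T_C/ΔT = 275.05/18.10 = 15.20.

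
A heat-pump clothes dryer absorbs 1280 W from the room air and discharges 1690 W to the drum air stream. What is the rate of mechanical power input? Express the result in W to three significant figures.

410 W

For a cyclic device the first law requires Q̇_H = Q̇_C + Ẇ.
Ẇ = Q̇_H − Q̇_C = 410.0 W.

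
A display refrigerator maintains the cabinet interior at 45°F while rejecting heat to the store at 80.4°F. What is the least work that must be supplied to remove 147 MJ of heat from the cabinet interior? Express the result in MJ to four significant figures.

In absolute terms T_C = 280.37 K and T_H = 300.04 K, so ΔT = 19.67 K.
The reversible limit is COP_R = T_C/ΔT = 14.26, so W_min = Q_C/COP = Q_C·ΔT/T_C.
W_min = 147.0 × 19.67/280.37 = 10.31 MJ.

10.31 MJ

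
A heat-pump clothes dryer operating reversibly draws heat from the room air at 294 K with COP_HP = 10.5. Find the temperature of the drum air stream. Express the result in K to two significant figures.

320 K

COP_HP = T_H/(T_H − T_C) rearranges to T_H = COP·T_C/(COP − 1).
With T_C = 294.00 K, T_H = 10.5 × 294.00/9.500 = 324.95 K.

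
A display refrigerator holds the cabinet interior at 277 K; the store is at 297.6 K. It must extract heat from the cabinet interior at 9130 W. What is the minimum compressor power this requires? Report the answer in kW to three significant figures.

The reservoir spacing is ΔT = 297.6 − 277 = 20.60 K.
COP_Carnot = T_C/ΔT = 277.00/20.60 = 13.45.
Ẇ_min = Q̇/COP_Carnot = 9130/13.45 = 679.0 W = 0.6790 kW.

0.679 kW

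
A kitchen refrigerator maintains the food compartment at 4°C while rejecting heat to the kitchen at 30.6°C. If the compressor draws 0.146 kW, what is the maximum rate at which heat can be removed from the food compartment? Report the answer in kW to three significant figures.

1.52 kW

In absolute terms T_C = 277.15 K and T_H = 303.75 K, so ΔT = 26.60 K.
COP_Carnot = T_C/ΔT = 277.15/26.60 = 10.42.
Q̇_max = COP_Carnot × Ẇ = 10.42 × 0.1460 kW = 1.521 kW.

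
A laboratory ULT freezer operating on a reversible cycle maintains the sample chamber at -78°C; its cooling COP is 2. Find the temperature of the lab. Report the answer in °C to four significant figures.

COP_R = T_C/(T_H − T_C) gives T_H − T_C = T_C/COP.
With T_C = 195.15 K, T_H = 195.15 × (1 + 1/2) = 292.72 K.
Converting, 292.72 K = 19.57°C.

19.58 °C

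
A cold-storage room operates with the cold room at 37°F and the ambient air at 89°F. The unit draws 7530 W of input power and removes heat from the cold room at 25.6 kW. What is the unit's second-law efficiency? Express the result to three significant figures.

0.356

Converting, Q̇_C = 25.60 kW = 25600 W, so COP_actual = Q̇_C/Ẇ = 25600/7530 = 3.400.
In absolute terms T_C = 275.93 K and T_H = 304.82 K, so ΔT = 28.89 K.
COP_Carnot = T_C/ΔT = 275.93/28.89 = 9.551.
η_II = COP_actual/COP_Carnot = 3.400/9.551 = 0.3559.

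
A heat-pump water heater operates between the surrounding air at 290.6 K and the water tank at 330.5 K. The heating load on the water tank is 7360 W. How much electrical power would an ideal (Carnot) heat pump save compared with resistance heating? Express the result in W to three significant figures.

The reservoir spacing is ΔT = 330.5 − 290.6 = 39.90 K.
COP_Carnot = T_H/ΔT = 330.50/39.90 = 8.283.
Resistance heating needs Ẇ_res = Q̇_H = 7360 W; the reversible heat pump needs only Ẇ_hp = Q̇_H/COP = 888.5 W.
Saving = 7360 − 888.5 = 6471 W.

6470 W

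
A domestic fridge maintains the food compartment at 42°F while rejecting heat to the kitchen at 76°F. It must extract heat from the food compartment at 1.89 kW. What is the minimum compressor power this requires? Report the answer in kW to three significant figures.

In absolute terms T_C = 278.71 K and T_H = 297.59 K, so ΔT = 18.89 K.
COP_Carnot = T_C/ΔT = 278.71/18.89 = 14.76.
Ẇ_min = Q̇/COP_Carnot = 1.890/14.76 = 0.1281 kW.

0.128 kW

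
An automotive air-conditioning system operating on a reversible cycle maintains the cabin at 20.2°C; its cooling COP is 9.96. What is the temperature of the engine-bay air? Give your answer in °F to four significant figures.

121.4 °F

COP_R = T_C/(T_H − T_C) gives T_H − T_C = T_C/COP.
With T_C = 293.35 K, T_H = 293.35 × (1 + 1/9.96) = 322.80 K.
Converting, 322.80 K = 121.38°F.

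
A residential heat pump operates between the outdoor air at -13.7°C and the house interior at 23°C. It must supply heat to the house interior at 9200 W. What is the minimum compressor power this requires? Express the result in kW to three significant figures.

In absolute terms T_C = 259.45 K and T_H = 296.15 K, so ΔT = 36.70 K.
COP_Carnot = T_H/ΔT = 296.15/36.70 = 8.069.
Ẇ_min = Q̇/COP_Carnot = 9200/8.069 = 1140 W = 1.140 kW.

1.14 kW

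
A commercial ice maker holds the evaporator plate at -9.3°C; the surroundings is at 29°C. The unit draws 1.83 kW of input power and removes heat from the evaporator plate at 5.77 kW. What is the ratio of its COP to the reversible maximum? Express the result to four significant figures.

0.4577

COP_actual = Q̇_C/Ẇ = 5.770/1.830 = 3.153.
In absolute terms T_C = 263.85 K and T_H = 302.15 K, so ΔT = 38.30 K.
COP_Carnot = T_C/ΔT = 263.85/38.30 = 6.889.
η_II = COP_actual/COP_Carnot = 3.153/6.889 = 0.4577.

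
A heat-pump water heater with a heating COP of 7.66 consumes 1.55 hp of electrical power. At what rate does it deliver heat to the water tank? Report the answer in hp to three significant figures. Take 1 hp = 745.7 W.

11.9 hp

Q̇_H = COP_HP × Ẇ = 7.66 × 1.550 = 11.87 hp.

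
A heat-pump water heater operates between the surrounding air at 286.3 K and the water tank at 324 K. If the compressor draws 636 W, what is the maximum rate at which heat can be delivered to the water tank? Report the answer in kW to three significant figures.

5.47 kW

The reservoir spacing is ΔT = 324 − 286.3 = 37.70 K.
COP_Carnot = T_H/ΔT = 324.00/37.70 = 8.594.
Q̇_max = COP_Carnot × Ẇ = 8.594 × 636.0 W = 5466 W = 5.466 kW.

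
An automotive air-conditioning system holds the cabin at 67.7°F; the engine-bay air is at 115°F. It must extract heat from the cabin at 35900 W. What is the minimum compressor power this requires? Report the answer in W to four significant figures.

In absolute terms T_C = 292.98 K and T_H = 319.26 K, so ΔT = 26.28 K.
COP_Carnot = T_C/ΔT = 292.98/26.28 = 11.15.
Ẇ_min = Q̇/COP_Carnot = 35900/11.15 = 3220 W.

3220 W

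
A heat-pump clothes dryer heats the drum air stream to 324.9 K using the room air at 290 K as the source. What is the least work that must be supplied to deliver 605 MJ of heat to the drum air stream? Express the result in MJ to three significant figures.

The reservoir spacing is ΔT = 324.9 − 290 = 34.90 K.
The reversible limit is COP_HP = T_H/ΔT = 9.309, so W_min = Q_H/COP = Q_H·ΔT/T_H.
W_min = 605.0 × 34.90/324.90 = 64.99 MJ.

65.0 MJ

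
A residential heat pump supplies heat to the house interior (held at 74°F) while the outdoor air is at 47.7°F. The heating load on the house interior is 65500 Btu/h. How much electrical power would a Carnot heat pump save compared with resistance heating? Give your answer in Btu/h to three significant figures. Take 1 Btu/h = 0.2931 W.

62300 Btu/h

In absolute terms T_C = 281.87 K and T_H = 296.48 K, so ΔT = 14.61 K.
COP_Carnot = T_H/ΔT = 296.48/14.61 = 20.29.
Resistance heating needs Ẇ_res = Q̇_H = 65500 Btu/h; the reversible heat pump needs only Ẇ_hp = Q̇_H/COP = 3228 Btu/h.
Saving = 65500 − 3228 = 62270 Btu/h.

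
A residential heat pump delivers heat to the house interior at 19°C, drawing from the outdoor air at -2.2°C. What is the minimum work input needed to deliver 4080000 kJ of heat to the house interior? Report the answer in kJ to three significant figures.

296000 kJ

In absolute terms T_C = 270.95 K and T_H = 292.15 K, so ΔT = 21.20 K.
The reversible limit is COP_HP = T_H/ΔT = 13.78, so W_min = Q_H/COP = Q_H·ΔT/T_H.
W_min = 4080000 × 21.20/292.15 = 296100 kJ.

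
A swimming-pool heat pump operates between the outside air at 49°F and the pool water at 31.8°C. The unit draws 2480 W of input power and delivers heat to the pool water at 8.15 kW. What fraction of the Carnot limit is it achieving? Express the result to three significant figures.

Converting, Q̇_H = 8.150 kW = 8150 W, so COP_actual = Q̇_H/Ẇ = 8150/2480 = 3.286.
In absolute terms T_C = 282.59 K and T_H = 304.95 K, so ΔT = 22.36 K.
COP_Carnot = T_H/ΔT = 304.95/22.36 = 13.64.
η_II = COP_actual/COP_Carnot = 3.286/13.64 = 0.2409.

0.241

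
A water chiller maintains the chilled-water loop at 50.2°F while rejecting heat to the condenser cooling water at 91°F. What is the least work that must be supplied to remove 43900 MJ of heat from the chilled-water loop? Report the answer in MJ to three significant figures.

3510 MJ

In absolute terms T_C = 283.26 K and T_H = 305.93 K, so ΔT = 22.67 K.
The reversible limit is COP_R = T_C/ΔT = 12.50, so W_min = Q_C/COP = Q_C·ΔT/T_C.
W_min = 43900 × 22.67/283.26 = 3513 MJ.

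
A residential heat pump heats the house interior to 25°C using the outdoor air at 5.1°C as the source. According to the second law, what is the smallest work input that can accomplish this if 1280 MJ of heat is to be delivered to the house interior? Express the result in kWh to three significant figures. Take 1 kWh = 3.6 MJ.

In absolute terms T_C = 278.25 K and T_H = 298.15 K, so ΔT = 19.90 K.
The reversible limit is COP_HP = T_H/ΔT = 14.98, so W_min = Q_H/COP = Q_H·ΔT/T_H.
W_min = 1280 × 19.90/298.15 = 85.43 MJ = 23.73 kWh.

23.7 kWh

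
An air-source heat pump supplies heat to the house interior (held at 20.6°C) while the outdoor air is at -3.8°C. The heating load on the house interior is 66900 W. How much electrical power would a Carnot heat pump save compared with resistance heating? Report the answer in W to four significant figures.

61340 W

In absolute terms T_C = 269.35 K and T_H = 293.75 K, so ΔT = 24.40 K.
COP_Carnot = T_H/ΔT = 293.75/24.40 = 12.04.
Resistance heating needs Ẇ_res = Q̇_H = 66900 W; the reversible heat pump needs only Ẇ_hp = Q̇_H/COP = 5557 W.
Saving = 66900 − 5557 = 61340 W.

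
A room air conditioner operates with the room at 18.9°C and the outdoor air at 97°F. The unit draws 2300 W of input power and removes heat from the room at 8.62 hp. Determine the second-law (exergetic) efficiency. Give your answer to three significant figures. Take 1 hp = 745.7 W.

0.165

Converting, Q̇_C = 8.620 hp = 6428 W, so COP_actual = Q̇_C/Ẇ = 6428/2300 = 2.795.
In absolute terms T_C = 292.05 K and T_H = 309.26 K, so ΔT = 17.21 K.
COP_Carnot = T_C/ΔT = 292.05/17.21 = 16.97.
η_II = COP_actual/COP_Carnot = 2.795/16.97 = 0.1647.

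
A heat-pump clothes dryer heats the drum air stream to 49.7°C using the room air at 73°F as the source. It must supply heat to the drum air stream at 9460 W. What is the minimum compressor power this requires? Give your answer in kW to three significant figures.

0.789 kW

In absolute terms T_C = 295.93 K and T_H = 322.85 K, so ΔT = 26.92 K.
COP_Carnot = T_H/ΔT = 322.85/26.92 = 11.99.
Ẇ_min = Q̇/COP_Carnot = 9460/11.99 = 788.9 W = 0.7889 kW.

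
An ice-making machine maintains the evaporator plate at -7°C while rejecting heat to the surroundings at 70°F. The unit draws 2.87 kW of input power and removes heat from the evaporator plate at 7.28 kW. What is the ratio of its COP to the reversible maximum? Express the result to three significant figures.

0.268

COP_actual = Q̇_C/Ẇ = 7.280/2.870 = 2.537.
In absolute terms T_C = 266.15 K and T_H = 294.26 K, so ΔT = 28.11 K.
COP_Carnot = T_C/ΔT = 266.15/28.11 = 9.468.
η_II = COP_actual/COP_Carnot = 2.537/9.468 = 0.2679.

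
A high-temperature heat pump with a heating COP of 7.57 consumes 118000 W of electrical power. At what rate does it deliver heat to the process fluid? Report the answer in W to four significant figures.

Q̇_H = COP_HP × Ẇ = 7.57 × 118000 = 893300 W.

893300 W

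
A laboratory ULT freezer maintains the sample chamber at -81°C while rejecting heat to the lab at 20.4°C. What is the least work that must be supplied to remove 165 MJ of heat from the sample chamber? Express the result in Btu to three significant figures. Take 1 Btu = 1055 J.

82500 Btu

In absolute terms T_C = 192.15 K and T_H = 293.55 K, so ΔT = 101.4 K.
The reversible limit is COP_R = T_C/ΔT = 1.895, so W_min = Q_C/COP = Q_C·ΔT/T_C.
W_min = 165.0 × 101.4/192.15 = 87.07 MJ = 82530 Btu.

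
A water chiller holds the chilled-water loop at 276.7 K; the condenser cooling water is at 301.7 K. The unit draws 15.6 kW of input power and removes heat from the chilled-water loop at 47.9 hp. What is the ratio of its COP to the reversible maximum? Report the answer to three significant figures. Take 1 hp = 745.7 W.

0.207

Converting, Q̇_C = 47.90 hp = 35.72 kW, so COP_actual = Q̇_C/Ẇ = 35.72/15.60 = 2.290.
The reservoir spacing is ΔT = 301.7 − 276.7 = 25.00 K.
COP_Carnot = T_C/ΔT = 276.70/25.00 = 11.07.
η_II = COP_actual/COP_Carnot = 2.290/11.07 = 0.2069.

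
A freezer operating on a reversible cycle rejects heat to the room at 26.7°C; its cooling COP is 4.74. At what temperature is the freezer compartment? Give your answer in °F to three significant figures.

For a Carnot refrigerator COP_R = T_C/(T_H − T_C), so T_C = COP·T_H/(1 + COP).
With T_H = 299.85 K, T_C = 4.74 × 299.85/5.740 = 247.61 K.
Converting, 247.61 K = -13.97°F.

-14.0 °F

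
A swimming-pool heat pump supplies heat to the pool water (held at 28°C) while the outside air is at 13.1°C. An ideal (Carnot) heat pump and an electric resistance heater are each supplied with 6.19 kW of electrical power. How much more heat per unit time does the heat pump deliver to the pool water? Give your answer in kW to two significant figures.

In absolute terms T_C = 286.25 K and T_H = 301.15 K, so ΔT = 14.90 K.
COP_Carnot = T_H/ΔT = 301.15/14.90 = 20.21.
The heat pump delivers Q̇_H = COP × Ẇ = 125.1 kW; the resistance heater delivers Ẇ = 6.190 kW.
Extra = (COP − 1)·Ẇ = 118.9 kW.

120 kW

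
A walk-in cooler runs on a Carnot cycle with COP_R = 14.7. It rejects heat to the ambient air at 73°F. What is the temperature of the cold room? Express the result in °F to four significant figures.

For a Carnot refrigerator COP_R = T_C/(T_H − T_C), so T_C = COP·T_H/(1 + COP).
With T_H = 295.93 K, T_C = 14.7 × 295.93/15.70 = 277.08 K.
Converting, 277.08 K = 39.07°F.

39.07 °F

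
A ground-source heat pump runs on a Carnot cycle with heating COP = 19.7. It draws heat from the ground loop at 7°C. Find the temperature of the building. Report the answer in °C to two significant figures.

22 °C

COP_HP = T_H/(T_H − T_C) rearranges to T_H = COP·T_C/(COP − 1).
With T_C = 280.15 K, T_H = 19.7 × 280.15/18.70 = 295.13 K.
Converting, 295.13 K = 21.98°C.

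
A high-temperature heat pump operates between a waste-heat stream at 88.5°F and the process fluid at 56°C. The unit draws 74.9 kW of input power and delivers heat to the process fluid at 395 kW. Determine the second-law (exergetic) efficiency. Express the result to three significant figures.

COP_actual = Q̇_H/Ẇ = 395.0/74.90 = 5.274.
In absolute terms T_C = 304.54 K and T_H = 329.15 K, so ΔT = 24.61 K.
COP_Carnot = T_H/ΔT = 329.15/24.61 = 13.37.
η_II = COP_actual/COP_Carnot = 5.274/13.37 = 0.3943.

0.394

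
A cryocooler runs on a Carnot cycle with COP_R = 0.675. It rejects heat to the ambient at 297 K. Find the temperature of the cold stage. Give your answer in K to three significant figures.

120 K

For a Carnot refrigerator COP_R = T_C/(T_H − T_C), so T_C = COP·T_H/(1 + COP).
With T_H = 297.00 K, T_C = 0.675 × 297.00/1.675 = 119.69 K.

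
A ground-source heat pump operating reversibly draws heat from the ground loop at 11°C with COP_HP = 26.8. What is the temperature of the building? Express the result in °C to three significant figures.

22.0 °C

COP_HP = T_H/(T_H − T_C) rearranges to T_H = COP·T_C/(COP − 1).
With T_C = 284.15 K, T_H = 26.8 × 284.15/25.80 = 295.16 K.
Converting, 295.16 K = 22.01°C.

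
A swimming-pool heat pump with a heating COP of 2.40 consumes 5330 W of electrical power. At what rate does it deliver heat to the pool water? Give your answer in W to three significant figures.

Q̇_H = COP_HP × Ẇ = 2.40 × 5330 = 12790 W.

12800 W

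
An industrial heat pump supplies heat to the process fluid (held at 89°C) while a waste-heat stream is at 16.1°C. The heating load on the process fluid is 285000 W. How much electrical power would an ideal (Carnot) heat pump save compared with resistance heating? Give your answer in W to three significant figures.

228000 W

In absolute terms T_C = 289.25 K and T_H = 362.15 K, so ΔT = 72.90 K.
COP_Carnot = T_H/ΔT = 362.15/72.90 = 4.968.
Resistance heating needs Ẇ_res = Q̇_H = 285000 W; the reversible heat pump needs only Ẇ_hp = Q̇_H/COP = 57370 W.
Saving = 285000 − 57370 = 227600 W.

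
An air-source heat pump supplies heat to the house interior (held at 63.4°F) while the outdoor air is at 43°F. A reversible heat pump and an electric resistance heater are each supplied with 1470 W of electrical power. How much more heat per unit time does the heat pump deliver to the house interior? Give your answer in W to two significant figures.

36000 W

In absolute terms T_C = 279.26 K and T_H = 290.59 K, so ΔT = 11.33 K.
COP_Carnot = T_H/ΔT = 290.59/11.33 = 25.64.
The heat pump delivers Q̇_H = COP × Ẇ = 37690 W; the resistance heater delivers Ẇ = 1470 W.
Extra = (COP − 1)·Ẇ = 36220 W.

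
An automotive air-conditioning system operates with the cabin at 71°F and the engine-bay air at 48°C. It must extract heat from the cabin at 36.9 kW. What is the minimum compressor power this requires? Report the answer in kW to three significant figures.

3.30 kW

In absolute terms T_C = 294.82 K and T_H = 321.15 K, so ΔT = 26.33 K.
COP_Carnot = T_C/ΔT = 294.82/26.33 = 11.20.
Ẇ_min = Q̇/COP_Carnot = 36.90/11.20 = 3.296 kW.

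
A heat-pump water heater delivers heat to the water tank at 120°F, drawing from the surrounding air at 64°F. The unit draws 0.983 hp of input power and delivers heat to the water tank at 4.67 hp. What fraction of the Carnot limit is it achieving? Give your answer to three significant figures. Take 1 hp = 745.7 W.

0.459

COP_actual = Q̇_H/Ẇ = 4.670/0.9830 = 4.751.
In absolute terms T_C = 290.93 K and T_H = 322.04 K, so ΔT = 31.11 K.
COP_Carnot = T_H/ΔT = 322.04/31.11 = 10.35.
η_II = COP_actual/COP_Carnot = 4.751/10.35 = 0.4590.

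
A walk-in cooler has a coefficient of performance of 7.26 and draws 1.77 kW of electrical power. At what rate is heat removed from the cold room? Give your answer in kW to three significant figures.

Q̇_C = COP × Ẇ = 7.26 × 1.770 = 12.85 kW.

12.9 kW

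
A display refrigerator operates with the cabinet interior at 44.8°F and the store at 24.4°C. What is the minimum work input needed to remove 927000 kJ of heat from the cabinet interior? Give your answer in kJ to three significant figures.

57200 kJ

In absolute terms T_C = 280.26 K and T_H = 297.55 K, so ΔT = 17.29 K.
The reversible limit is COP_R = T_C/ΔT = 16.21, so W_min = Q_C/COP = Q_C·ΔT/T_C.
W_min = 927000 × 17.29/280.26 = 57190 kJ.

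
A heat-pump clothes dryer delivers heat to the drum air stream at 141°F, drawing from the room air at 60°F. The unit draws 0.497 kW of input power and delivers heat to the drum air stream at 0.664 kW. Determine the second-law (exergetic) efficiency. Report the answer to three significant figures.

COP_actual = Q̇_H/Ẇ = 0.6640/0.4970 = 1.336.
In absolute terms T_C = 288.71 K and T_H = 333.71 K, so ΔT = 45.00 K.
COP_Carnot = T_H/ΔT = 333.71/45.00 = 7.416.
η_II = COP_actual/COP_Carnot = 1.336/7.416 = 0.1802.

0.180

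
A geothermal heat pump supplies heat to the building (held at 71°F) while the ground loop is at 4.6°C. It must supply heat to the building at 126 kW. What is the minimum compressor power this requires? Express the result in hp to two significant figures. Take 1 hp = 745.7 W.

9.8 hp

In absolute terms T_C = 277.75 K and T_H = 294.82 K, so ΔT = 17.07 K.
COP_Carnot = T_H/ΔT = 294.82/17.07 = 17.27.
Ẇ_min = Q̇/COP_Carnot = 126.0/17.27 = 7.294 kW = 9.781 hp.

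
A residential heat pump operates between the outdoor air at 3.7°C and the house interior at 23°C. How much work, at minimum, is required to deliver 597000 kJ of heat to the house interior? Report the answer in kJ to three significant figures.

In absolute terms T_C = 276.85 K and T_H = 296.15 K, so ΔT = 19.30 K.
The reversible limit is COP_HP = T_H/ΔT = 15.34, so W_min = Q_H/COP = Q_H·ΔT/T_H.
W_min = 597000 × 19.30/296.15 = 38910 kJ.

38900 kJ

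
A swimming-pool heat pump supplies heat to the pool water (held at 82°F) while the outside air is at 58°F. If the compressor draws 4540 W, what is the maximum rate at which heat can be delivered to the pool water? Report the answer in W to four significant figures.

102500 W

In absolute terms T_C = 287.59 K and T_H = 300.93 K, so ΔT = 13.33 K.
COP_Carnot = T_H/ΔT = 300.93/13.33 = 22.57.
Q̇_max = COP_Carnot × Ẇ = 22.57 × 4540 W = 102500 W.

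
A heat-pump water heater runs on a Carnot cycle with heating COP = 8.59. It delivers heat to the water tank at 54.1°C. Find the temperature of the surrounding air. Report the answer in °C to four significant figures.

16.00 °C

COP_HP = T_H/(T_H − T_C) gives T_H − T_C = T_H/COP.
With T_H = 327.25 K, T_C = 327.25 × (1 − 1/8.59) = 289.15 K.
Converting, 289.15 K = 16.00°C.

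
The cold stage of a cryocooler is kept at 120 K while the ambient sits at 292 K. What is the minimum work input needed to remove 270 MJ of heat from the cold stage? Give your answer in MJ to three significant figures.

The reservoir spacing is ΔT = 292 − 120 = 172.0 K.
The reversible limit is COP_R = T_C/ΔT = 0.6977, so W_min = Q_C/COP = Q_C·ΔT/T_C.
W_min = 270.0 × 172.0/120.00 = 387.0 MJ.

387 MJ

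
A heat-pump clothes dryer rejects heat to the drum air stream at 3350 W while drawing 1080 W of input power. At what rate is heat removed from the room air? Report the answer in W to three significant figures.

For a cyclic device the first law requires Q̇_H = Q̇_C + Ẇ.
Q̇_C = Q̇_H − Ẇ = 2270 W.

2270 W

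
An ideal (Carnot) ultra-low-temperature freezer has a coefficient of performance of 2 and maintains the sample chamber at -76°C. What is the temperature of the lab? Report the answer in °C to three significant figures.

22.6 °C

COP_R = T_C/(T_H − T_C) gives T_H − T_C = T_C/COP.
With T_C = 197.15 K, T_H = 197.15 × (1 + 1/2) = 295.72 K.
Converting, 295.72 K = 22.57°C.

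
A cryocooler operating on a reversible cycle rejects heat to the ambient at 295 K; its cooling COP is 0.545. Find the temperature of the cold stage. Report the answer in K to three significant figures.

For a Carnot refrigerator COP_R = T_C/(T_H − T_C), so T_C = COP·T_H/(1 + COP).
With T_H = 295.00 K, T_C = 0.545 × 295.00/1.545 = 104.06 K.

104 K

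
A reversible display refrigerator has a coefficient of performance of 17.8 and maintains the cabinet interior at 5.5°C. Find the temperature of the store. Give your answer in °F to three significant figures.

70.1 °F

COP_R = T_C/(T_H − T_C) gives T_H − T_C = T_C/COP.
With T_C = 278.65 K, T_H = 278.65 × (1 + 1/17.8) = 294.30 K.
Converting, 294.30 K = 70.08°F.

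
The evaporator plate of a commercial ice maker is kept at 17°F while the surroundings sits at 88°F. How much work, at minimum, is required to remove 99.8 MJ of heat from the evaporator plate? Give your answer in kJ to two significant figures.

In absolute terms T_C = 264.82 K and T_H = 304.26 K, so ΔT = 39.44 K.
The reversible limit is COP_R = T_C/ΔT = 6.714, so W_min = Q_C/COP = Q_C·ΔT/T_C.
W_min = 99.80 × 39.44/264.82 = 14.87 MJ = 14870 kJ.

15000 kJ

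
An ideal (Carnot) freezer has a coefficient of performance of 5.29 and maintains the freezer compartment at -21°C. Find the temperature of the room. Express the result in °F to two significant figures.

COP_R = T_C/(T_H − T_C) gives T_H − T_C = T_C/COP.
With T_C = 252.15 K, T_H = 252.15 × (1 + 1/5.29) = 299.82 K.
Converting, 299.82 K = 80.00°F.

80 °F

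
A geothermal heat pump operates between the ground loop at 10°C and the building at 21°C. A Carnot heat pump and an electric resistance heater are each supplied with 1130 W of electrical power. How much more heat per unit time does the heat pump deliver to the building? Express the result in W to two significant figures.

29000 W

In absolute terms T_C = 283.15 K and T_H = 294.15 K, so ΔT = 11.00 K.
COP_Carnot = T_H/ΔT = 294.15/11.00 = 26.74.
The heat pump delivers Q̇_H = COP × Ẇ = 30220 W; the resistance heater delivers Ẇ = 1130 W.
Extra = (COP − 1)·Ẇ = 29090 W.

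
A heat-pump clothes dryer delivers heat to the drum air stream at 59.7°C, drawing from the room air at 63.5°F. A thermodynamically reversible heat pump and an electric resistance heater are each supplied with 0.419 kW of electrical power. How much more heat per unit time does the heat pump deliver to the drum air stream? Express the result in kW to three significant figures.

In absolute terms T_C = 290.65 K and T_H = 332.85 K, so ΔT = 42.20 K.
COP_Carnot = T_H/ΔT = 332.85/42.20 = 7.887.
The heat pump delivers Q̇_H = COP × Ẇ = 3.305 kW; the resistance heater delivers Ẇ = 0.4190 kW.
Extra = (COP − 1)·Ẇ = 2.886 kW.

2.89 kW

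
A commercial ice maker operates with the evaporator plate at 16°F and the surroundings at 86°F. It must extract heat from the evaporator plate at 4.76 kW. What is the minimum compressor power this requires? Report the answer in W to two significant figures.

In absolute terms T_C = 264.26 K and T_H = 303.15 K, so ΔT = 38.89 K.
COP_Carnot = T_C/ΔT = 264.26/38.89 = 6.795.
Ẇ_min = Q̇/COP_Carnot = 4.760/6.795 = 0.7005 kW = 700.5 W.

700 W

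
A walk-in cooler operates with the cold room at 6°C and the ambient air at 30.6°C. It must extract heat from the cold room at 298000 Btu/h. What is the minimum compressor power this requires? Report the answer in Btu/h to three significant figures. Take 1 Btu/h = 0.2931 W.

In absolute terms T_C = 279.15 K and T_H = 303.75 K, so ΔT = 24.60 K.
COP_Carnot = T_C/ΔT = 279.15/24.60 = 11.35.
Ẇ_min = Q̇/COP_Carnot = 298000/11.35 = 26260 Btu/h.

26300 Btu/h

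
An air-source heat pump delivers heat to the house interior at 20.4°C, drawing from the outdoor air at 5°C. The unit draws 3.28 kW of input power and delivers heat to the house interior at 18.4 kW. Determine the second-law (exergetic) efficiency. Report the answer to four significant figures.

0.2943

COP_actual = Q̇_H/Ẇ = 18.40/3.280 = 5.610.
In absolute terms T_C = 278.15 K and T_H = 293.55 K, so ΔT = 15.40 K.
COP_Carnot = T_H/ΔT = 293.55/15.40 = 19.06.
η_II = COP_actual/COP_Carnot = 5.610/19.06 = 0.2943.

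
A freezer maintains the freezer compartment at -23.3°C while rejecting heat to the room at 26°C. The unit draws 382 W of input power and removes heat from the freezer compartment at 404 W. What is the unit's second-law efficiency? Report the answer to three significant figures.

COP_actual = Q̇_C/Ẇ = 404.0/382.0 = 1.058.
In absolute terms T_C = 249.85 K and T_H = 299.15 K, so ΔT = 49.30 K.
COP_Carnot = T_C/ΔT = 249.85/49.30 = 5.068.
η_II = COP_actual/COP_Carnot = 1.058/5.068 = 0.2087.

0.209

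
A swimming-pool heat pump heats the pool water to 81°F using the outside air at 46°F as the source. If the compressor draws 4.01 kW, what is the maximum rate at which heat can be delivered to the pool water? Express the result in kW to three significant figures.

In absolute terms T_C = 280.93 K and T_H = 300.37 K, so ΔT = 19.44 K.
COP_Carnot = T_H/ΔT = 300.37/19.44 = 15.45.
Q̇_max = COP_Carnot × Ẇ = 15.45 × 4.010 kW = 61.95 kW.

61.9 kW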